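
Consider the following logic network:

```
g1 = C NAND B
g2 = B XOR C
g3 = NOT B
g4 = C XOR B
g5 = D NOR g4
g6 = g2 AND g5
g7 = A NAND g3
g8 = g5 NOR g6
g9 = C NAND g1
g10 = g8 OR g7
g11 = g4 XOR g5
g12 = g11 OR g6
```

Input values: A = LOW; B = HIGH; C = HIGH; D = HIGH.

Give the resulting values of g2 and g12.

g2 = B XOR C = HIGH XOR HIGH = LOW
g4 = C XOR B = HIGH XOR HIGH = LOW
g5 = D NOR g4 = HIGH NOR LOW = LOW
g6 = g2 AND g5 = LOW AND LOW = LOW
g11 = g4 XOR g5 = LOW XOR LOW = LOW
g12 = g11 OR g6 = LOW OR LOW = LOW

g2 = LOW; g12 = LOW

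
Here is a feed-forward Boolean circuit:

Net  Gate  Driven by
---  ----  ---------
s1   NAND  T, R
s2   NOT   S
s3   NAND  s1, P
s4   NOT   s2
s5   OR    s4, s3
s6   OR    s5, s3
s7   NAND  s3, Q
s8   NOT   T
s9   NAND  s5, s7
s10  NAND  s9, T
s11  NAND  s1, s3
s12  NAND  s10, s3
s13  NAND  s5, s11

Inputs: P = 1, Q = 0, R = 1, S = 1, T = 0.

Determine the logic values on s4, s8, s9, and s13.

s4 = 1, s8 = 1, s9 = 0, s13 = 0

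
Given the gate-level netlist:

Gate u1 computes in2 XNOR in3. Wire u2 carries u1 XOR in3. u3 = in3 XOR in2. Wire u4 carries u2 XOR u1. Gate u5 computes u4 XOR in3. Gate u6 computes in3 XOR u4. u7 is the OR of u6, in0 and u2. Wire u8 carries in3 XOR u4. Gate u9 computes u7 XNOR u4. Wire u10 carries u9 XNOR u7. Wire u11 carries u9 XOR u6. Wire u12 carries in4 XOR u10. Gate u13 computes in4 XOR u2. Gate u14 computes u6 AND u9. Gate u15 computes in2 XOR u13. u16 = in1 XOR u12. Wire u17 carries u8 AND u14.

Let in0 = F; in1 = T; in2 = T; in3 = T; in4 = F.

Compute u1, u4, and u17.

u1 = in2 XNOR in3 = T XNOR T = T
u2 = u1 XOR in3 = T XOR T = F
u4 = u2 XOR u1 = F XOR T = T
u6 = in3 XOR u4 = T XOR T = F
u7 = u6 OR in0 OR u2 = F OR F OR F = F
u8 = in3 XOR u4 = T XOR T = F
u9 = u7 XNOR u4 = F XNOR T = F
u14 = u6 AND u9 = F AND F = F
u17 = u8 AND u14 = F AND F = F

u1 = T  u4 = T  u17 = F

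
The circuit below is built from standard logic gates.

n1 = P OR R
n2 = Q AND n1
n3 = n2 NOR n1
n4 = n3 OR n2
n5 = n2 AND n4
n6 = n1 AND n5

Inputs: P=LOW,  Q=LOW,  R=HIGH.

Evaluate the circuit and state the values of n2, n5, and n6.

n1 = P OR R = LOW OR HIGH = HIGH
n2 = Q AND n1 = LOW AND HIGH = LOW
n3 = n2 NOR n1 = LOW NOR HIGH = LOW
n4 = n3 OR n2 = LOW OR LOW = LOW
n5 = n2 AND n4 = LOW AND LOW = LOW
n6 = n1 AND n5 = HIGH AND LOW = LOW

n2 = LOW  n5 = LOW  n6 = LOW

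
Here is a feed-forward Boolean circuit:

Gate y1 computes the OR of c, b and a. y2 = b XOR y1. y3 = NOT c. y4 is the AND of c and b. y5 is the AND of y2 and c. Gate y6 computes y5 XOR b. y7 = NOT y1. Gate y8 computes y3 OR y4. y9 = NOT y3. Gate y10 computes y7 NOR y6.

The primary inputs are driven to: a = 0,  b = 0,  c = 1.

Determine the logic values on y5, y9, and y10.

y5 = 1, y9 = 1, y10 = 0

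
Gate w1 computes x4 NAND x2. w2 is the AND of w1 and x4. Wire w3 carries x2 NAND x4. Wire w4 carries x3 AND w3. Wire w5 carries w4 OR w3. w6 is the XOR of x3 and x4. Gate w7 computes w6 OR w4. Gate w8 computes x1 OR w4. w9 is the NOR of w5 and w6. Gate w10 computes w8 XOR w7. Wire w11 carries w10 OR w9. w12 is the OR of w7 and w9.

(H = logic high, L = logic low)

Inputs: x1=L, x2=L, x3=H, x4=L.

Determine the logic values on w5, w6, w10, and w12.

w5 = H, w6 = H, w10 = L, w12 = H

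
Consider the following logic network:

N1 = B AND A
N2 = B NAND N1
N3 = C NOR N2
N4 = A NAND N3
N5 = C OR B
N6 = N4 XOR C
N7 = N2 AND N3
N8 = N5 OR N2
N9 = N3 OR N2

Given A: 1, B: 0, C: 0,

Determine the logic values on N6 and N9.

N1 = B AND A = 0 AND 1 = 0
N2 = B NAND N1 = 0 NAND 0 = 1
N3 = C NOR N2 = 0 NOR 1 = 0
N4 = A NAND N3 = 1 NAND 0 = 1
N6 = N4 XOR C = 1 XOR 0 = 1
N9 = N3 OR N2 = 0 OR 1 = 1

N6 = 1  N9 = 1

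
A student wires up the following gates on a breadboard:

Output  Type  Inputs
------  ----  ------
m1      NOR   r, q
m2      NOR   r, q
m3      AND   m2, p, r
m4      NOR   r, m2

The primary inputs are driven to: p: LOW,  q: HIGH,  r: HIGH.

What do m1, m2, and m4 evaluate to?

m1 = LOW  m2 = LOW  m4 = LOW

m1 = r NOR q = HIGH NOR HIGH = LOW
m2 = r NOR q = HIGH NOR HIGH = LOW
m4 = r NOR m2 = HIGH NOR LOW = LOW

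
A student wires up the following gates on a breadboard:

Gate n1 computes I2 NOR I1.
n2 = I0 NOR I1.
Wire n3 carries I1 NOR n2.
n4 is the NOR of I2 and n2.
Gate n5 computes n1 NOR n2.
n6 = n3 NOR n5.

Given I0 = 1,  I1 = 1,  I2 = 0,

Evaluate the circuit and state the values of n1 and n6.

n1 = I2 NOR I1 = 0 NOR 1 = 0
n2 = I0 NOR I1 = 1 NOR 1 = 0
n3 = I1 NOR n2 = 1 NOR 0 = 0
n5 = n1 NOR n2 = 0 NOR 0 = 1
n6 = n3 NOR n5 = 0 NOR 1 = 0

n1 = 0, n6 = 0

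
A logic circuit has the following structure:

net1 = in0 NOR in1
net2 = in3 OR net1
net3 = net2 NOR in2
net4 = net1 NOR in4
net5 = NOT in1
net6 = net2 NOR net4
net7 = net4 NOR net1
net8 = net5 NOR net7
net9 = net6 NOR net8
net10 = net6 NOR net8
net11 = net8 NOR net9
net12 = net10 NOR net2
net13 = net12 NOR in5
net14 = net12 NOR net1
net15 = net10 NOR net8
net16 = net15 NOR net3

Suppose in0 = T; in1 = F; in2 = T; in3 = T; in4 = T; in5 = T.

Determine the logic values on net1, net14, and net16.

net1 = F, net14 = T, net16 = T

net1 = in0 NOR in1 = T NOR F = F
net2 = in3 OR net1 = T OR F = T
net3 = net2 NOR in2 = T NOR T = F
net4 = net1 NOR in4 = F NOR T = F
net5 = NOT in1 = NOT F = T
net6 = net2 NOR net4 = T NOR F = F
net7 = net4 NOR net1 = F NOR F = T
net8 = net5 NOR net7 = T NOR T = F
net10 = net6 NOR net8 = F NOR F = T
net12 = net10 NOR net2 = T NOR T = F
net14 = net12 NOR net1 = F NOR F = T
net15 = net10 NOR net8 = T NOR F = F
net16 = net15 NOR net3 = F NOR F = T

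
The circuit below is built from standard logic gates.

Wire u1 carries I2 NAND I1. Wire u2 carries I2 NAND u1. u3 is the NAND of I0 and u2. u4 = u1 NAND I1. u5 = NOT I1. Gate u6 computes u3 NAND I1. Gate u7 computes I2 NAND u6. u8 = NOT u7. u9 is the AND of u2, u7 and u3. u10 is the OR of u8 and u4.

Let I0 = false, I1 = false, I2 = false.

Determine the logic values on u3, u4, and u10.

u3 = true; u4 = true; u10 = true

u1 = I2 NAND I1 = false NAND false = true
u2 = I2 NAND u1 = false NAND true = true
u3 = I0 NAND u2 = false NAND true = true
u4 = u1 NAND I1 = true NAND false = true
u6 = u3 NAND I1 = true NAND false = true
u7 = I2 NAND u6 = false NAND true = true
u8 = NOT u7 = NOT true = false
u10 = u8 OR u4 = false OR true = true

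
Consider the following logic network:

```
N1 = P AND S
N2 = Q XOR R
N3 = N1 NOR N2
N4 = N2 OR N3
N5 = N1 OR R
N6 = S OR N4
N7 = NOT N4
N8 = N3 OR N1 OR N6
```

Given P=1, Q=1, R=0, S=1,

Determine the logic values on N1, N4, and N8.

N1 = P AND S = 1 AND 1 = 1
N2 = Q XOR R = 1 XOR 0 = 1
N3 = N1 NOR N2 = 1 NOR 1 = 0
N4 = N2 OR N3 = 1 OR 0 = 1
N6 = S OR N4 = 1 OR 1 = 1
N8 = N3 OR N1 OR N6 = 0 OR 1 OR 1 = 1

N1 = 1, N4 = 1, N8 = 1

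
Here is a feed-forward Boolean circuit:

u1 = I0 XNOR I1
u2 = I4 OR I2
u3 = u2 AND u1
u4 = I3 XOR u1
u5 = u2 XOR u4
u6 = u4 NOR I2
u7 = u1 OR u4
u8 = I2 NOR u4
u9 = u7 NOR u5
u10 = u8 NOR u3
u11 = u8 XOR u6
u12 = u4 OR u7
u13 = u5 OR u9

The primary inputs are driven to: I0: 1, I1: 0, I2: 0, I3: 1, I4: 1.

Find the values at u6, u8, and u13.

u1 = I0 XNOR I1 = 1 XNOR 0 = 0
u2 = I4 OR I2 = 1 OR 0 = 1
u4 = I3 XOR u1 = 1 XOR 0 = 1
u5 = u2 XOR u4 = 1 XOR 1 = 0
u6 = u4 NOR I2 = 1 NOR 0 = 0
u7 = u1 OR u4 = 0 OR 1 = 1
u8 = I2 NOR u4 = 0 NOR 1 = 0
u9 = u7 NOR u5 = 1 NOR 0 = 0
u13 = u5 OR u9 = 0 OR 0 = 0

u6 = 0  u8 = 0  u13 = 0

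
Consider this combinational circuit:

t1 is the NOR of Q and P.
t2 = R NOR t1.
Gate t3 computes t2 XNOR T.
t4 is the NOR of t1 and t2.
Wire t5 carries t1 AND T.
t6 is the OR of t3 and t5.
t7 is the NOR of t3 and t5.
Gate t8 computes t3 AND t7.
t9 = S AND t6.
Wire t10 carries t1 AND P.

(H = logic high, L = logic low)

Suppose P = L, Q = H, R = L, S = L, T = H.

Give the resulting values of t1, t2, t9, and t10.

t1 = L; t2 = H; t9 = L; t10 = L

t1 = Q NOR P = H NOR L = L
t2 = R NOR t1 = L NOR L = H
t3 = t2 XNOR T = H XNOR H = H
t5 = t1 AND T = L AND H = L
t6 = t3 OR t5 = H OR L = H
t9 = S AND t6 = L AND H = L
t10 = t1 AND P = L AND L = L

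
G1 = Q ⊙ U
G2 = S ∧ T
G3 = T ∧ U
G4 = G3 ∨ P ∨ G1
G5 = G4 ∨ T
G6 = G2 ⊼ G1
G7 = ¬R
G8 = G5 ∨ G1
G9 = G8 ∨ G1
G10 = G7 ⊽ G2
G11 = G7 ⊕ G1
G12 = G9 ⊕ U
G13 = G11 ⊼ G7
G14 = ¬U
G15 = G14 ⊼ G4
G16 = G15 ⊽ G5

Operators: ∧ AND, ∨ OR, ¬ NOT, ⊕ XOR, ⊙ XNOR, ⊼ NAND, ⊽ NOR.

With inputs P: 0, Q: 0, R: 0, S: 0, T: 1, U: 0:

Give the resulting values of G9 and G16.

G1 = Q XNOR U = 0 XNOR 0 = 1
G3 = T AND U = 1 AND 0 = 0
G4 = G3 OR P OR G1 = 0 OR 0 OR 1 = 1
G5 = G4 OR T = 1 OR 1 = 1
G8 = G5 OR G1 = 1 OR 1 = 1
G9 = G8 OR G1 = 1 OR 1 = 1
G14 = NOT U = NOT 0 = 1
G15 = G14 NAND G4 = 1 NAND 1 = 0
G16 = G15 NOR G5 = 0 NOR 1 = 0

G9 = 1  G16 = 0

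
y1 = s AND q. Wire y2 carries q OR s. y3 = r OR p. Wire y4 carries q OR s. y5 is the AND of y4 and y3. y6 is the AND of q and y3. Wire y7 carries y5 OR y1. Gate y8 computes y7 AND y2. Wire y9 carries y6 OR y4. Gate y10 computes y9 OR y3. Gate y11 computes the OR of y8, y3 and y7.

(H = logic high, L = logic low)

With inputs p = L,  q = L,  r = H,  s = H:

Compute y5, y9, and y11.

y5 = H, y9 = H, y11 = H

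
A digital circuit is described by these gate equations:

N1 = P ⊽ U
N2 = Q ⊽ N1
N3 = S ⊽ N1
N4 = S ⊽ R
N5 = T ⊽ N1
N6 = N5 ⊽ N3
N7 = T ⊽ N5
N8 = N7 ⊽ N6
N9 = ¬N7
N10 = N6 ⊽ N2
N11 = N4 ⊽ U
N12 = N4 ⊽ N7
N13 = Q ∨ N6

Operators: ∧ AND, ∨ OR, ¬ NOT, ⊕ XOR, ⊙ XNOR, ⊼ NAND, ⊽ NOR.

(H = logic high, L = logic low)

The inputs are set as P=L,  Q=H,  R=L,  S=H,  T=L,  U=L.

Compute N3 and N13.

N3 = L, N13 = H

N1 = P NOR U = L NOR L = H
N3 = S NOR N1 = H NOR H = L
N5 = T NOR N1 = L NOR H = L
N6 = N5 NOR N3 = L NOR L = H
N13 = Q OR N6 = H OR H = H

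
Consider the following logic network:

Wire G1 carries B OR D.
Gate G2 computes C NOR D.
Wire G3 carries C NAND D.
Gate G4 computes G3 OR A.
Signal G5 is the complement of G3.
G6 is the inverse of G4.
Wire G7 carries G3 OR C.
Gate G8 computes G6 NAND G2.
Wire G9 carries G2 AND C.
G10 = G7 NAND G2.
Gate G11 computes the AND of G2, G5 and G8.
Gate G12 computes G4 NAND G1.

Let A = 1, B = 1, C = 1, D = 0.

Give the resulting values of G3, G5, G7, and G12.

G1 = B OR D = 1 OR 0 = 1
G3 = C NAND D = 1 NAND 0 = 1
G4 = G3 OR A = 1 OR 1 = 1
G5 = NOT G3 = NOT 1 = 0
G7 = G3 OR C = 1 OR 1 = 1
G12 = G4 NAND G1 = 1 NAND 1 = 0

G3 = 1, G5 = 0, G7 = 1, G12 = 0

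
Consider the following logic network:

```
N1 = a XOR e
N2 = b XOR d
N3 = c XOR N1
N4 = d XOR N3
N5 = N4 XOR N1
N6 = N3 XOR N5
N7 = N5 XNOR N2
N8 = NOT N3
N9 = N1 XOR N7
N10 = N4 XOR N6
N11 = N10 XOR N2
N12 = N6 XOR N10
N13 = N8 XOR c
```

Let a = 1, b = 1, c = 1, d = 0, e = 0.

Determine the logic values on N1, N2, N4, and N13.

N1 = 1  N2 = 1  N4 = 0  N13 = 0

N1 = a XOR e = 1 XOR 0 = 1
N2 = b XOR d = 1 XOR 0 = 1
N3 = c XOR N1 = 1 XOR 1 = 0
N4 = d XOR N3 = 0 XOR 0 = 0
N8 = NOT N3 = NOT 0 = 1
N13 = N8 XOR c = 1 XOR 1 = 0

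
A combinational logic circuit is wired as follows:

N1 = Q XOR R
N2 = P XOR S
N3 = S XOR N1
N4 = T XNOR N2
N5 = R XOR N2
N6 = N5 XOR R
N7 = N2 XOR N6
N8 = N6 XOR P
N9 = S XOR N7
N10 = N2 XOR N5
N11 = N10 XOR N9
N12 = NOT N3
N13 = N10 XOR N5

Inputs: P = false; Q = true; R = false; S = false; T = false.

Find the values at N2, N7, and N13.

N2 = false, N7 = false, N13 = false

N2 = P XOR S = false XOR false = false
N5 = R XOR N2 = false XOR false = false
N6 = N5 XOR R = false XOR false = false
N7 = N2 XOR N6 = false XOR false = false
N10 = N2 XOR N5 = false XOR false = false
N13 = N10 XOR N5 = false XOR false = false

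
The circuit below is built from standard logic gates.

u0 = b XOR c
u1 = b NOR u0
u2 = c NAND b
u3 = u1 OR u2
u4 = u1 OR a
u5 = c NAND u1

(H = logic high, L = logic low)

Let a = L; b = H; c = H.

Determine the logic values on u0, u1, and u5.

u0 = b XOR c = H XOR H = L
u1 = b NOR u0 = H NOR L = L
u5 = c NAND u1 = H NAND L = H

u0 = L; u1 = L; u5 = H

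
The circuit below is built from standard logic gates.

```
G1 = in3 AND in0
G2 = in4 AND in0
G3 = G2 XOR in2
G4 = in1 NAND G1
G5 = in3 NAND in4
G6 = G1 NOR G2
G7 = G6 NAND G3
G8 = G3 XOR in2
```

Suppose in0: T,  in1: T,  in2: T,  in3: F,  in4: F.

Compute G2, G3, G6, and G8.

G1 = in3 AND in0 = F AND T = F
G2 = in4 AND in0 = F AND T = F
G3 = G2 XOR in2 = F XOR T = T
G6 = G1 NOR G2 = F NOR F = T
G8 = G3 XOR in2 = T XOR T = F

G2 = F, G3 = T, G6 = T, G8 = F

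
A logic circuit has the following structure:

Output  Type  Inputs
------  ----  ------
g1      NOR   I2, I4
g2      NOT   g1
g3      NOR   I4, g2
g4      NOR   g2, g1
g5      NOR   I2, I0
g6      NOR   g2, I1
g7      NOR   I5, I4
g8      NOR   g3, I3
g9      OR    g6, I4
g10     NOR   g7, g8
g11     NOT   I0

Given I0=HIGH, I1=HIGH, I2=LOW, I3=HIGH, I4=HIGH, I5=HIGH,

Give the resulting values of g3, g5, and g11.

g3 = LOW  g5 = LOW  g11 = LOW

g1 = I2 NOR I4 = LOW NOR HIGH = LOW
g2 = NOT g1 = NOT LOW = HIGH
g3 = I4 NOR g2 = HIGH NOR HIGH = LOW
g5 = I2 NOR I0 = LOW NOR HIGH = LOW
g11 = NOT I0 = NOT HIGH = LOW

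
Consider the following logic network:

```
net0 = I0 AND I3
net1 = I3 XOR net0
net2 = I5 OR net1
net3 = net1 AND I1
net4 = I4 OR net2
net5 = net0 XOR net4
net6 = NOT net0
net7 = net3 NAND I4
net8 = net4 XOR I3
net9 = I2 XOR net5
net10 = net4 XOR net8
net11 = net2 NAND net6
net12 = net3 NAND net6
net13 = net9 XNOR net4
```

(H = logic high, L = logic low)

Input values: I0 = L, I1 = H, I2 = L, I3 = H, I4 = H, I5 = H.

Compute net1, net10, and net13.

net1 = H  net10 = H  net13 = H

net0 = I0 AND I3 = L AND H = L
net1 = I3 XOR net0 = H XOR L = H
net2 = I5 OR net1 = H OR H = H
net4 = I4 OR net2 = H OR H = H
net5 = net0 XOR net4 = L XOR H = H
net8 = net4 XOR I3 = H XOR H = L
net9 = I2 XOR net5 = L XOR H = H
net10 = net4 XOR net8 = H XOR L = H
net13 = net9 XNOR net4 = H XNOR H = H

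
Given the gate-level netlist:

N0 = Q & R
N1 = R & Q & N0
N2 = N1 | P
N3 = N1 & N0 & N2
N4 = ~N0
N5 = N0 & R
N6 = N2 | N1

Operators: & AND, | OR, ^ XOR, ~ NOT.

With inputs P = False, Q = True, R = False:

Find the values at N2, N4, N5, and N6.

N0 = Q AND R = True AND False = False
N1 = R AND Q AND N0 = False AND True AND False = False
N2 = N1 OR P = False OR False = False
N4 = NOT N0 = NOT False = True
N5 = N0 AND R = False AND False = False
N6 = N2 OR N1 = False OR False = False

N2 = False  N4 = True  N5 = False  N6 = False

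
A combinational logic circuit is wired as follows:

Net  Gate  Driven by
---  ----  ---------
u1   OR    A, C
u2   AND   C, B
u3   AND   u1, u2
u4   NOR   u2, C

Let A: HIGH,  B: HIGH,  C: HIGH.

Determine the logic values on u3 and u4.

u1 = A OR C = HIGH OR HIGH = HIGH
u2 = C AND B = HIGH AND HIGH = HIGH
u3 = u1 AND u2 = HIGH AND HIGH = HIGH
u4 = u2 NOR C = HIGH NOR HIGH = LOW

u3 = HIGH, u4 = LOW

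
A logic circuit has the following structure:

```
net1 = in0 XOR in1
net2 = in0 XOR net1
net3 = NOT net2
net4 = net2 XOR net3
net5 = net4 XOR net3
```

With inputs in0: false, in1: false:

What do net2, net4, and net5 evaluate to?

net2 = false  net4 = true  net5 = false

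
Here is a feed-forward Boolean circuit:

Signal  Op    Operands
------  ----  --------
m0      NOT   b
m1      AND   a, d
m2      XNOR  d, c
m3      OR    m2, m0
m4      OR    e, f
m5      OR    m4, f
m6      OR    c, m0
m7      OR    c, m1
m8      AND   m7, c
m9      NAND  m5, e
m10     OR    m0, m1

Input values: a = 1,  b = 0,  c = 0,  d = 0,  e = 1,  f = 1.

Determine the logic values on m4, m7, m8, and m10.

m0 = NOT b = NOT 0 = 1
m1 = a AND d = 1 AND 0 = 0
m4 = e OR f = 1 OR 1 = 1
m7 = c OR m1 = 0 OR 0 = 0
m8 = m7 AND c = 0 AND 0 = 0
m10 = m0 OR m1 = 1 OR 0 = 1

m4 = 1, m7 = 0, m8 = 0, m10 = 1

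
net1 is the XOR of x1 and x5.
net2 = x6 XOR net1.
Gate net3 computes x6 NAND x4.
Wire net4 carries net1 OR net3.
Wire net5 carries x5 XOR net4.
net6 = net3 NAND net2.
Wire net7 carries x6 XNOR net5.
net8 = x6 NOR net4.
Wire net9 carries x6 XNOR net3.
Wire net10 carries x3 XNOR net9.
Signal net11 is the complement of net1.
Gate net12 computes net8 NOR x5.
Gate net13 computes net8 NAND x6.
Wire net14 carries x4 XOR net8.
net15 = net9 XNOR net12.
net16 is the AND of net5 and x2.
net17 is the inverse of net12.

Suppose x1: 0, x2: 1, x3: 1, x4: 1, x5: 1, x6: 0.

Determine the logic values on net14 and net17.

net1 = x1 XOR x5 = 0 XOR 1 = 1
net3 = x6 NAND x4 = 0 NAND 1 = 1
net4 = net1 OR net3 = 1 OR 1 = 1
net8 = x6 NOR net4 = 0 NOR 1 = 0
net12 = net8 NOR x5 = 0 NOR 1 = 0
net14 = x4 XOR net8 = 1 XOR 0 = 1
net17 = NOT net12 = NOT 0 = 1

net14 = 1, net17 = 1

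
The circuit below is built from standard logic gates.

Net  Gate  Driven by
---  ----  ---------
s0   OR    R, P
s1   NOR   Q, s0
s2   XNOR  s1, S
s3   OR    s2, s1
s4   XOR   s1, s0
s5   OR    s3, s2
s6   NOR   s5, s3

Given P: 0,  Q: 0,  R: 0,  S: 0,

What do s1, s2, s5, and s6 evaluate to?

s0 = R OR P = 0 OR 0 = 0
s1 = Q NOR s0 = 0 NOR 0 = 1
s2 = s1 XNOR S = 1 XNOR 0 = 0
s3 = s2 OR s1 = 0 OR 1 = 1
s5 = s3 OR s2 = 1 OR 0 = 1
s6 = s5 NOR s3 = 1 NOR 1 = 0

s1 = 1; s2 = 0; s5 = 1; s6 = 0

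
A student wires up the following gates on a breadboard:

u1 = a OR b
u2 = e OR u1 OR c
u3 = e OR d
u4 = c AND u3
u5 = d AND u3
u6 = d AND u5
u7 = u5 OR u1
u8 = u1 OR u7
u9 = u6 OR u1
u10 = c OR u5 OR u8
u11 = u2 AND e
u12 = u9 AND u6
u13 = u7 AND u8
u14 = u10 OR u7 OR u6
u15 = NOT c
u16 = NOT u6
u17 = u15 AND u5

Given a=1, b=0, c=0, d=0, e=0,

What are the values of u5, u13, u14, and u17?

u5 = 0  u13 = 1  u14 = 1  u17 = 0

u1 = a OR b = 1 OR 0 = 1
u3 = e OR d = 0 OR 0 = 0
u5 = d AND u3 = 0 AND 0 = 0
u6 = d AND u5 = 0 AND 0 = 0
u7 = u5 OR u1 = 0 OR 1 = 1
u8 = u1 OR u7 = 1 OR 1 = 1
u10 = c OR u5 OR u8 = 0 OR 0 OR 1 = 1
u13 = u7 AND u8 = 1 AND 1 = 1
u14 = u10 OR u7 OR u6 = 1 OR 1 OR 0 = 1
u15 = NOT c = NOT 0 = 1
u17 = u15 AND u5 = 1 AND 0 = 0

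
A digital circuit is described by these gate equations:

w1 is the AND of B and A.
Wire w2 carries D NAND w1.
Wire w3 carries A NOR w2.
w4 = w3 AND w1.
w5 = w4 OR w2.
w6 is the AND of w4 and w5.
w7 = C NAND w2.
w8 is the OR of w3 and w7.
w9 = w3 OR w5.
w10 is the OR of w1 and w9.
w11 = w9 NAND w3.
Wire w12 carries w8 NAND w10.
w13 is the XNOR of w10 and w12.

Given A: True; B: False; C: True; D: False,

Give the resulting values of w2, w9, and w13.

w2 = True, w9 = True, w13 = True

w1 = B AND A = False AND True = False
w2 = D NAND w1 = False NAND False = True
w3 = A NOR w2 = True NOR True = False
w4 = w3 AND w1 = False AND False = False
w5 = w4 OR w2 = False OR True = True
w7 = C NAND w2 = True NAND True = False
w8 = w3 OR w7 = False OR False = False
w9 = w3 OR w5 = False OR True = True
w10 = w1 OR w9 = False OR True = True
w12 = w8 NAND w10 = False NAND True = True
w13 = w10 XNOR w12 = True XNOR True = True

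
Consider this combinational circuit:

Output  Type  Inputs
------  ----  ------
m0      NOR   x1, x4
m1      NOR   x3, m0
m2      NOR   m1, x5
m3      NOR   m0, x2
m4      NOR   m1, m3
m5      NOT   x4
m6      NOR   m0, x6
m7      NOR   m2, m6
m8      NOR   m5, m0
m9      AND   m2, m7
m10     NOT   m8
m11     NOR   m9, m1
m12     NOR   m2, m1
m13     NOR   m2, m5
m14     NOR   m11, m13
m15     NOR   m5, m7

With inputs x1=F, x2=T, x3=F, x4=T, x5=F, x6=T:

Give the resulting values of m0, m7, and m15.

m0 = F, m7 = T, m15 = F

m0 = x1 NOR x4 = F NOR T = F
m1 = x3 NOR m0 = F NOR F = T
m2 = m1 NOR x5 = T NOR F = F
m5 = NOT x4 = NOT T = F
m6 = m0 NOR x6 = F NOR T = F
m7 = m2 NOR m6 = F NOR F = T
m15 = m5 NOR m7 = F NOR T = F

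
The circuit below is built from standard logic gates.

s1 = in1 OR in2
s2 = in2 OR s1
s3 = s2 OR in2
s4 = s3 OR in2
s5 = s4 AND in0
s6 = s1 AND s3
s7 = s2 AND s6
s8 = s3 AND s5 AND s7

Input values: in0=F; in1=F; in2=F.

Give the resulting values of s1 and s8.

s1 = F; s8 = F

s1 = in1 OR in2 = F OR F = F
s2 = in2 OR s1 = F OR F = F
s3 = s2 OR in2 = F OR F = F
s4 = s3 OR in2 = F OR F = F
s5 = s4 AND in0 = F AND F = F
s6 = s1 AND s3 = F AND F = F
s7 = s2 AND s6 = F AND F = F
s8 = s3 AND s5 AND s7 = F AND F AND F = F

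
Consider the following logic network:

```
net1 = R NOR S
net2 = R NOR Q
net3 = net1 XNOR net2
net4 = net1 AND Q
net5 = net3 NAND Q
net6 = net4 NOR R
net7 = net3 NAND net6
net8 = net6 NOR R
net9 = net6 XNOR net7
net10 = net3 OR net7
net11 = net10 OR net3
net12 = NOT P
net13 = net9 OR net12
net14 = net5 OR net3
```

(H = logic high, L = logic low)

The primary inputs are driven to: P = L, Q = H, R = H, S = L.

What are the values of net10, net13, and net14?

net10 = H  net13 = H  net14 = H

net1 = R NOR S = H NOR L = L
net2 = R NOR Q = H NOR H = L
net3 = net1 XNOR net2 = L XNOR L = H
net4 = net1 AND Q = L AND H = L
net5 = net3 NAND Q = H NAND H = L
net6 = net4 NOR R = L NOR H = L
net7 = net3 NAND net6 = H NAND L = H
net9 = net6 XNOR net7 = L XNOR H = L
net10 = net3 OR net7 = H OR H = H
net12 = NOT P = NOT L = H
net13 = net9 OR net12 = L OR H = H
net14 = net5 OR net3 = L OR H = H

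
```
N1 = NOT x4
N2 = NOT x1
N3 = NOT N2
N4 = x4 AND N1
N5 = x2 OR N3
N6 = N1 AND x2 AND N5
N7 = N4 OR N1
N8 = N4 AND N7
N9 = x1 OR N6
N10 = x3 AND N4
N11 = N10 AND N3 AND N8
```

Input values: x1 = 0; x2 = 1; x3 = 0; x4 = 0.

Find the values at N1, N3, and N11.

N1 = 1; N3 = 0; N11 = 0

N1 = NOT x4 = NOT 0 = 1
N2 = NOT x1 = NOT 0 = 1
N3 = NOT N2 = NOT 1 = 0
N4 = x4 AND N1 = 0 AND 1 = 0
N7 = N4 OR N1 = 0 OR 1 = 1
N8 = N4 AND N7 = 0 AND 1 = 0
N10 = x3 AND N4 = 0 AND 0 = 0
N11 = N10 AND N3 AND N8 = 0 AND 0 AND 0 = 0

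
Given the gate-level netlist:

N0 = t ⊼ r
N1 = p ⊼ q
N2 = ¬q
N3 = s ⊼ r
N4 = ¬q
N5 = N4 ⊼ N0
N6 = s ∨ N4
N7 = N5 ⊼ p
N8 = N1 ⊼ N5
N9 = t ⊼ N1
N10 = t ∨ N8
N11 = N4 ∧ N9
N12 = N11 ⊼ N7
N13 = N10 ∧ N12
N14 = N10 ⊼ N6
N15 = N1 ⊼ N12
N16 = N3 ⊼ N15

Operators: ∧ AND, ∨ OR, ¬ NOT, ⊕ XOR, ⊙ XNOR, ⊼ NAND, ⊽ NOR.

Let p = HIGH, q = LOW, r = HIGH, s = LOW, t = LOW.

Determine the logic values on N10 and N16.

N0 = t NAND r = LOW NAND HIGH = HIGH
N1 = p NAND q = HIGH NAND LOW = HIGH
N3 = s NAND r = LOW NAND HIGH = HIGH
N4 = NOT q = NOT LOW = HIGH
N5 = N4 NAND N0 = HIGH NAND HIGH = LOW
N7 = N5 NAND p = LOW NAND HIGH = HIGH
N8 = N1 NAND N5 = HIGH NAND LOW = HIGH
N9 = t NAND N1 = LOW NAND HIGH = HIGH
N10 = t OR N8 = LOW OR HIGH = HIGH
N11 = N4 AND N9 = HIGH AND HIGH = HIGH
N12 = N11 NAND N7 = HIGH NAND HIGH = LOW
N15 = N1 NAND N12 = HIGH NAND LOW = HIGH
N16 = N3 NAND N15 = HIGH NAND HIGH = LOW

N10 = HIGH, N16 = LOW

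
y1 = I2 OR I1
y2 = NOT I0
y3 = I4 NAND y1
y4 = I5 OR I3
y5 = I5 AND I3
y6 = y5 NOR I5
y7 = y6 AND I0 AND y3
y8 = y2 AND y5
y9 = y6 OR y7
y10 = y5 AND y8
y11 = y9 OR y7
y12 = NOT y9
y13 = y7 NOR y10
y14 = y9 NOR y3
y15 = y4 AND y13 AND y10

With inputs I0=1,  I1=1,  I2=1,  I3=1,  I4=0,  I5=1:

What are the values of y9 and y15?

y1 = I2 OR I1 = 1 OR 1 = 1
y2 = NOT I0 = NOT 1 = 0
y3 = I4 NAND y1 = 0 NAND 1 = 1
y4 = I5 OR I3 = 1 OR 1 = 1
y5 = I5 AND I3 = 1 AND 1 = 1
y6 = y5 NOR I5 = 1 NOR 1 = 0
y7 = y6 AND I0 AND y3 = 0 AND 1 AND 1 = 0
y8 = y2 AND y5 = 0 AND 1 = 0
y9 = y6 OR y7 = 0 OR 0 = 0
y10 = y5 AND y8 = 1 AND 0 = 0
y13 = y7 NOR y10 = 0 NOR 0 = 1
y15 = y4 AND y13 AND y10 = 1 AND 1 AND 0 = 0

y9 = 0  y15 = 0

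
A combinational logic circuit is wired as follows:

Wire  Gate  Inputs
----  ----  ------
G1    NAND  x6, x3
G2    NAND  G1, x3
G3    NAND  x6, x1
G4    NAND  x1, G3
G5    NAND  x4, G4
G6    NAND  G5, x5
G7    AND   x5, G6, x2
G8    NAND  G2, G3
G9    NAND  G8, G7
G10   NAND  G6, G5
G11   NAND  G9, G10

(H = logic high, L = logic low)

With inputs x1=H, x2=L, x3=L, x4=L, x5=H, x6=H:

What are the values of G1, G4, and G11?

G1 = H; G4 = H; G11 = L

G1 = x6 NAND x3 = H NAND L = H
G2 = G1 NAND x3 = H NAND L = H
G3 = x6 NAND x1 = H NAND H = L
G4 = x1 NAND G3 = H NAND L = H
G5 = x4 NAND G4 = L NAND H = H
G6 = G5 NAND x5 = H NAND H = L
G7 = x5 AND G6 AND x2 = H AND L AND L = L
G8 = G2 NAND G3 = H NAND L = H
G9 = G8 NAND G7 = H NAND L = H
G10 = G6 NAND G5 = L NAND H = H
G11 = G9 NAND G10 = H NAND H = L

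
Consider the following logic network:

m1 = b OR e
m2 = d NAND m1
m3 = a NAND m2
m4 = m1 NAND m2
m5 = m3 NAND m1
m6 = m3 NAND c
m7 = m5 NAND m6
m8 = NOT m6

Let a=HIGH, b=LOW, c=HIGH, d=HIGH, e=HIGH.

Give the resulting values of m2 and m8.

m2 = LOW; m8 = HIGH

m1 = b OR e = LOW OR HIGH = HIGH
m2 = d NAND m1 = HIGH NAND HIGH = LOW
m3 = a NAND m2 = HIGH NAND LOW = HIGH
m6 = m3 NAND c = HIGH NAND HIGH = LOW
m8 = NOT m6 = NOT LOW = HIGH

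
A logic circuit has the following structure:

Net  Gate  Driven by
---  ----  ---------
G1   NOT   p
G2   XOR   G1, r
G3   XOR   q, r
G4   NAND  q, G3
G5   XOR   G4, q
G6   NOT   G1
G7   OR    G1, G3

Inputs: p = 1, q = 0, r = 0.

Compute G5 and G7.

G5 = 1, G7 = 0

G1 = NOT p = NOT 1 = 0
G3 = q XOR r = 0 XOR 0 = 0
G4 = q NAND G3 = 0 NAND 0 = 1
G5 = G4 XOR q = 1 XOR 0 = 1
G7 = G1 OR G3 = 0 OR 0 = 0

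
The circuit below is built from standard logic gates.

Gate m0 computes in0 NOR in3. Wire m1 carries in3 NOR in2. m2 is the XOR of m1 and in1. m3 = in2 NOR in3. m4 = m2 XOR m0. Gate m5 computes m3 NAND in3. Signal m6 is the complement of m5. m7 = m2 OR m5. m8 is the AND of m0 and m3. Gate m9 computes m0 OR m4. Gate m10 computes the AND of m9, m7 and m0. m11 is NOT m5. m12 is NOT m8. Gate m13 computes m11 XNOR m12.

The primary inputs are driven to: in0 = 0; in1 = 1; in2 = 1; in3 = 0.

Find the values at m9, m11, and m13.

m9 = 1, m11 = 0, m13 = 0

m0 = in0 NOR in3 = 0 NOR 0 = 1
m1 = in3 NOR in2 = 0 NOR 1 = 0
m2 = m1 XOR in1 = 0 XOR 1 = 1
m3 = in2 NOR in3 = 1 NOR 0 = 0
m4 = m2 XOR m0 = 1 XOR 1 = 0
m5 = m3 NAND in3 = 0 NAND 0 = 1
m8 = m0 AND m3 = 1 AND 0 = 0
m9 = m0 OR m4 = 1 OR 0 = 1
m11 = NOT m5 = NOT 1 = 0
m12 = NOT m8 = NOT 0 = 1
m13 = m11 XNOR m12 = 0 XNOR 1 = 0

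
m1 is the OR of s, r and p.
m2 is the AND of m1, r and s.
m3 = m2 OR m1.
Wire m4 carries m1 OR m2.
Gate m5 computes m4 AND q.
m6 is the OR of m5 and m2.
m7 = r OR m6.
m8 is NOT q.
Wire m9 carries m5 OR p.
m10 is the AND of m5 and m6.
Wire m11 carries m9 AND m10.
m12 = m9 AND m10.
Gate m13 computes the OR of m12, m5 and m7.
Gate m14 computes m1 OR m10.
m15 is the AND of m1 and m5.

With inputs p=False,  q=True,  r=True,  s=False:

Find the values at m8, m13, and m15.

m8 = False, m13 = True, m15 = True

m1 = s OR r OR p = False OR True OR False = True
m2 = m1 AND r AND s = True AND True AND False = False
m4 = m1 OR m2 = True OR False = True
m5 = m4 AND q = True AND True = True
m6 = m5 OR m2 = True OR False = True
m7 = r OR m6 = True OR True = True
m8 = NOT q = NOT True = False
m9 = m5 OR p = True OR False = True
m10 = m5 AND m6 = True AND True = True
m12 = m9 AND m10 = True AND True = True
m13 = m12 OR m5 OR m7 = True OR True OR True = True
m15 = m1 AND m5 = True AND True = True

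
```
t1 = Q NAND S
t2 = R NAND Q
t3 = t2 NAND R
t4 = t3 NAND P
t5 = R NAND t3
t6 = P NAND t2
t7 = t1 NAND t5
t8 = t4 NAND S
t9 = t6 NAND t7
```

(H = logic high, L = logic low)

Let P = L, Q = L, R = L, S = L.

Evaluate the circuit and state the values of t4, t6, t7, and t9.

t4 = H, t6 = H, t7 = L, t9 = H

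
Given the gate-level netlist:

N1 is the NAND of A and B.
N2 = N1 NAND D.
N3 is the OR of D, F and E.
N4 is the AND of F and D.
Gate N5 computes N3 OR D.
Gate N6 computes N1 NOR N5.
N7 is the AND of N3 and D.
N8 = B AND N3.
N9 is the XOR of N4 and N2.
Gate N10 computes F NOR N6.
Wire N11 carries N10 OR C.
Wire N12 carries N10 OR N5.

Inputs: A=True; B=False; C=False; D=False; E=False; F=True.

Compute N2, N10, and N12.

N1 = A NAND B = True NAND False = True
N2 = N1 NAND D = True NAND False = True
N3 = D OR F OR E = False OR True OR False = True
N5 = N3 OR D = True OR False = True
N6 = N1 NOR N5 = True NOR True = False
N10 = F NOR N6 = True NOR False = False
N12 = N10 OR N5 = False OR True = True

N2 = True; N10 = False; N12 = True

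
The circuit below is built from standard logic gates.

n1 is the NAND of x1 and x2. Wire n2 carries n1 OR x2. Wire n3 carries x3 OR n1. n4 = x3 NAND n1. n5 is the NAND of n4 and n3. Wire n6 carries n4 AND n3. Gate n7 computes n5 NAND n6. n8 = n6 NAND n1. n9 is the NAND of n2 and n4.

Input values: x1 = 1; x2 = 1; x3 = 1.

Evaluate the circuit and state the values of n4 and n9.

n4 = 1  n9 = 0

n1 = x1 NAND x2 = 1 NAND 1 = 0
n2 = n1 OR x2 = 0 OR 1 = 1
n4 = x3 NAND n1 = 1 NAND 0 = 1
n9 = n2 NAND n4 = 1 NAND 1 = 0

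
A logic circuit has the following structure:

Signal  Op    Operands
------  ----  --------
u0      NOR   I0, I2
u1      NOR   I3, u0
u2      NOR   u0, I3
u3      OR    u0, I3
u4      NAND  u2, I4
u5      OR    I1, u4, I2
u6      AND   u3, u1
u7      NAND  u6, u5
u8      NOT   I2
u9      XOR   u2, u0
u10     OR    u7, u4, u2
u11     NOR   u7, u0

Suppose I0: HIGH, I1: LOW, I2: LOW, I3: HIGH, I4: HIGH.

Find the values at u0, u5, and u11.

u0 = LOW, u5 = HIGH, u11 = LOW

u0 = I0 NOR I2 = HIGH NOR LOW = LOW
u1 = I3 NOR u0 = HIGH NOR LOW = LOW
u2 = u0 NOR I3 = LOW NOR HIGH = LOW
u3 = u0 OR I3 = LOW OR HIGH = HIGH
u4 = u2 NAND I4 = LOW NAND HIGH = HIGH
u5 = I1 OR u4 OR I2 = LOW OR HIGH OR LOW = HIGH
u6 = u3 AND u1 = HIGH AND LOW = LOW
u7 = u6 NAND u5 = LOW NAND HIGH = HIGH
u11 = u7 NOR u0 = HIGH NOR LOW = LOW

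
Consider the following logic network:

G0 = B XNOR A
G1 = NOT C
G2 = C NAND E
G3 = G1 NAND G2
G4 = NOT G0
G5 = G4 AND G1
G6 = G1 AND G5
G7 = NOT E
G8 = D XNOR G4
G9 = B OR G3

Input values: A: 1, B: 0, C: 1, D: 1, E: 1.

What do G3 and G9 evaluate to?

G3 = 1  G9 = 1

G1 = NOT C = NOT 1 = 0
G2 = C NAND E = 1 NAND 1 = 0
G3 = G1 NAND G2 = 0 NAND 0 = 1
G9 = B OR G3 = 0 OR 1 = 1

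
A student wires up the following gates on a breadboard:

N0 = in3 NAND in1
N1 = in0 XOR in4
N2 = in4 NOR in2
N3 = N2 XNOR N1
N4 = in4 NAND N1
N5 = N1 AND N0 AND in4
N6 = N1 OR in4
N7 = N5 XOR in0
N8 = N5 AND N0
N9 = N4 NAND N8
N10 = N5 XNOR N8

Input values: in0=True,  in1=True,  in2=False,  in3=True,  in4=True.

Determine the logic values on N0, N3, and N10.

N0 = False, N3 = True, N10 = True

N0 = in3 NAND in1 = True NAND True = False
N1 = in0 XOR in4 = True XOR True = False
N2 = in4 NOR in2 = True NOR False = False
N3 = N2 XNOR N1 = False XNOR False = True
N5 = N1 AND N0 AND in4 = False AND False AND True = False
N8 = N5 AND N0 = False AND False = False
N10 = N5 XNOR N8 = False XNOR False = True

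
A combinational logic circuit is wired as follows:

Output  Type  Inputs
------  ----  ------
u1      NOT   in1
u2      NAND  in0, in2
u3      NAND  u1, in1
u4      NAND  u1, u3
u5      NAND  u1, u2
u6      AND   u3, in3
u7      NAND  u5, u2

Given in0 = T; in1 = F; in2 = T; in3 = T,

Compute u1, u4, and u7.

u1 = T; u4 = F; u7 = T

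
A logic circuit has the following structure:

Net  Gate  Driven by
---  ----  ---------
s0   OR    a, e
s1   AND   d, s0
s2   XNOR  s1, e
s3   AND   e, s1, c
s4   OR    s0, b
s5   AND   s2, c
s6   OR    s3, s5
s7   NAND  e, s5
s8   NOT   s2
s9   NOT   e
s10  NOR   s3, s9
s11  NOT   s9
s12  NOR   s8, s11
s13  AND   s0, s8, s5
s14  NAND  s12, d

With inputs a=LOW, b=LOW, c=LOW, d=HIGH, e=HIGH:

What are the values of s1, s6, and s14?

s1 = HIGH; s6 = LOW; s14 = HIGH

s0 = a OR e = LOW OR HIGH = HIGH
s1 = d AND s0 = HIGH AND HIGH = HIGH
s2 = s1 XNOR e = HIGH XNOR HIGH = HIGH
s3 = e AND s1 AND c = HIGH AND HIGH AND LOW = LOW
s5 = s2 AND c = HIGH AND LOW = LOW
s6 = s3 OR s5 = LOW OR LOW = LOW
s8 = NOT s2 = NOT HIGH = LOW
s9 = NOT e = NOT HIGH = LOW
s11 = NOT s9 = NOT LOW = HIGH
s12 = s8 NOR s11 = LOW NOR HIGH = LOW
s14 = s12 NAND d = LOW NAND HIGH = HIGH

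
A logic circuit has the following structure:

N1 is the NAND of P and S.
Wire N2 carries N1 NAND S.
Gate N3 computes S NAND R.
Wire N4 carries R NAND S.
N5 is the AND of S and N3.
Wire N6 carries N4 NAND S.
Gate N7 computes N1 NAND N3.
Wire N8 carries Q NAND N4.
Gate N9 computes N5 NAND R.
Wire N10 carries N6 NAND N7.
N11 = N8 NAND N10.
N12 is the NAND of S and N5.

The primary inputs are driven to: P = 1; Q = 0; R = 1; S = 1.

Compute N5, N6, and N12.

N3 = S NAND R = 1 NAND 1 = 0
N4 = R NAND S = 1 NAND 1 = 0
N5 = S AND N3 = 1 AND 0 = 0
N6 = N4 NAND S = 0 NAND 1 = 1
N12 = S NAND N5 = 1 NAND 0 = 1

N5 = 0, N6 = 1, N12 = 1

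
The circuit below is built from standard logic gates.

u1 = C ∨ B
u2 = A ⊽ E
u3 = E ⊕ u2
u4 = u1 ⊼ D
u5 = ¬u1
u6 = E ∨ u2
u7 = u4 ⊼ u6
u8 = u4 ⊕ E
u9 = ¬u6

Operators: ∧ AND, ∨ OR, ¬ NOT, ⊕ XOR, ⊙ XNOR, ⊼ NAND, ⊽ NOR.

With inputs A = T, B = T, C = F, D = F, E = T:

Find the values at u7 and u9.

u7 = F; u9 = F

u1 = C OR B = F OR T = T
u2 = A NOR E = T NOR T = F
u4 = u1 NAND D = T NAND F = T
u6 = E OR u2 = T OR F = T
u7 = u4 NAND u6 = T NAND T = F
u9 = NOT u6 = NOT T = F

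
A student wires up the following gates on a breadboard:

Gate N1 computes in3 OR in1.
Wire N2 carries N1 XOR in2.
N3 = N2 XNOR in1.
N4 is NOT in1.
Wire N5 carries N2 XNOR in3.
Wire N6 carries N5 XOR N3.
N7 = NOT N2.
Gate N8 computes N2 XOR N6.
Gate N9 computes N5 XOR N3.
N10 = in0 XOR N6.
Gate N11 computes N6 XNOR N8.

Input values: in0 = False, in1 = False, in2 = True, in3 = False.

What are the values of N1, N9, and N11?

N1 = in3 OR in1 = False OR False = False
N2 = N1 XOR in2 = False XOR True = True
N3 = N2 XNOR in1 = True XNOR False = False
N5 = N2 XNOR in3 = True XNOR False = False
N6 = N5 XOR N3 = False XOR False = False
N8 = N2 XOR N6 = True XOR False = True
N9 = N5 XOR N3 = False XOR False = False
N11 = N6 XNOR N8 = False XNOR True = False

N1 = False  N9 = False  N11 = False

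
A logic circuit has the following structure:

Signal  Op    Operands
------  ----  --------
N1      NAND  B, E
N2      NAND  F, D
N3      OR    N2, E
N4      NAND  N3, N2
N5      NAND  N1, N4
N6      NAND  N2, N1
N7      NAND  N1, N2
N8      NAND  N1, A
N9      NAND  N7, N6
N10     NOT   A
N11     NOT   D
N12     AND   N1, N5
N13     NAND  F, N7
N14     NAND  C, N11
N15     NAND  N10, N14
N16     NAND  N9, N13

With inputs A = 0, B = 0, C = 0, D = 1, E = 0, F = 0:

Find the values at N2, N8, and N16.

N2 = 1  N8 = 1  N16 = 0

N1 = B NAND E = 0 NAND 0 = 1
N2 = F NAND D = 0 NAND 1 = 1
N6 = N2 NAND N1 = 1 NAND 1 = 0
N7 = N1 NAND N2 = 1 NAND 1 = 0
N8 = N1 NAND A = 1 NAND 0 = 1
N9 = N7 NAND N6 = 0 NAND 0 = 1
N13 = F NAND N7 = 0 NAND 0 = 1
N16 = N9 NAND N13 = 1 NAND 1 = 0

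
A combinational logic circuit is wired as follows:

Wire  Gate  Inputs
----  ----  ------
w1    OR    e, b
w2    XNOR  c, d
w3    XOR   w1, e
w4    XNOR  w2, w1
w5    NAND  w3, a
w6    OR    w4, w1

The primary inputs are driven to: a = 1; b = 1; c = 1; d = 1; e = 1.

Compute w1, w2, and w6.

w1 = 1, w2 = 1, w6 = 1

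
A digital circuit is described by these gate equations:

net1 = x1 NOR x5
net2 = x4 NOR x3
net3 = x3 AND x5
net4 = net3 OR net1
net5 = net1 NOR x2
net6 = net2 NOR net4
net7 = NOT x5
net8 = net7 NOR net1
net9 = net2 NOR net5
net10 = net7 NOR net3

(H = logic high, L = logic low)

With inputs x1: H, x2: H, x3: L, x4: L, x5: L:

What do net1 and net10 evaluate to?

net1 = x1 NOR x5 = H NOR L = L
net3 = x3 AND x5 = L AND L = L
net7 = NOT x5 = NOT L = H
net10 = net7 NOR net3 = H NOR L = L

net1 = L  net10 = L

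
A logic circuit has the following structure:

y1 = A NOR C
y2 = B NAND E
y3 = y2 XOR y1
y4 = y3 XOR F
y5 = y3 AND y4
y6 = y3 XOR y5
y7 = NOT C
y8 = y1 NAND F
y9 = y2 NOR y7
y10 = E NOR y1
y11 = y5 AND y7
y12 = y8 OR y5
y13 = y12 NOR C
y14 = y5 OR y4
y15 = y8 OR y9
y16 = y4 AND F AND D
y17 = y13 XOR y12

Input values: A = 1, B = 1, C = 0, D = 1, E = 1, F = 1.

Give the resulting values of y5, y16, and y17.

y5 = 0  y16 = 1  y17 = 1

y1 = A NOR C = 1 NOR 0 = 0
y2 = B NAND E = 1 NAND 1 = 0
y3 = y2 XOR y1 = 0 XOR 0 = 0
y4 = y3 XOR F = 0 XOR 1 = 1
y5 = y3 AND y4 = 0 AND 1 = 0
y8 = y1 NAND F = 0 NAND 1 = 1
y12 = y8 OR y5 = 1 OR 0 = 1
y13 = y12 NOR C = 1 NOR 0 = 0
y16 = y4 AND F AND D = 1 AND 1 AND 1 = 1
y17 = y13 XOR y12 = 0 XOR 1 = 1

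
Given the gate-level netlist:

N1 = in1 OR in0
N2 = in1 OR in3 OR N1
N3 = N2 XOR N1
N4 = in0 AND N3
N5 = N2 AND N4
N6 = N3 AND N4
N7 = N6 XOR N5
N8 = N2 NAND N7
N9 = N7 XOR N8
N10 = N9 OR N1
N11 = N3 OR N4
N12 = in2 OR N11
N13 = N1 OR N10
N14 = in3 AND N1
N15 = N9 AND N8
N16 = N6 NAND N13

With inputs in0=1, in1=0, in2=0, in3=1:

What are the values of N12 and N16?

N12 = 0, N16 = 1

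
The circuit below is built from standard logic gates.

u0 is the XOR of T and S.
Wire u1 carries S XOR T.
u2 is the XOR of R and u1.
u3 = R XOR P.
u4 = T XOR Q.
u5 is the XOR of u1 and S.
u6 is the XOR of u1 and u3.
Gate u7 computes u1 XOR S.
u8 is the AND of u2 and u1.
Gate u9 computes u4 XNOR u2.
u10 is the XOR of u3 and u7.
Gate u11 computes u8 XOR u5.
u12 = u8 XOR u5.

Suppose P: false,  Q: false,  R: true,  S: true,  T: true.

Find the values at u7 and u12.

u1 = S XOR T = true XOR true = false
u2 = R XOR u1 = true XOR false = true
u5 = u1 XOR S = false XOR true = true
u7 = u1 XOR S = false XOR true = true
u8 = u2 AND u1 = true AND false = false
u12 = u8 XOR u5 = false XOR true = true

u7 = true, u12 = true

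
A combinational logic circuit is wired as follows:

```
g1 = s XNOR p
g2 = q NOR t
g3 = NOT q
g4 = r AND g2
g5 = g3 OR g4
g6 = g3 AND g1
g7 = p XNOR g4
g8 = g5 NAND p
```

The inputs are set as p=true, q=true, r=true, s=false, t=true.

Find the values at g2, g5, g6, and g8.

g1 = s XNOR p = false XNOR true = false
g2 = q NOR t = true NOR true = false
g3 = NOT q = NOT true = false
g4 = r AND g2 = true AND false = false
g5 = g3 OR g4 = false OR false = false
g6 = g3 AND g1 = false AND false = false
g8 = g5 NAND p = false NAND true = true

g2 = false  g5 = false  g6 = false  g8 = true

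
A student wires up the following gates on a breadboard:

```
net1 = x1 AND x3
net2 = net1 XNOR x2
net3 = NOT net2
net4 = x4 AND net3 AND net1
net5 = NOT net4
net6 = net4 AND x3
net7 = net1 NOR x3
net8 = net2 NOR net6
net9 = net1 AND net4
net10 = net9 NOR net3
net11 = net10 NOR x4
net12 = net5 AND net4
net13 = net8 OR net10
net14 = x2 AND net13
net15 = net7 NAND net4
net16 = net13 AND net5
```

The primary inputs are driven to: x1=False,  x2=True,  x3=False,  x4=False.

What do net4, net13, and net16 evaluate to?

net4 = False; net13 = True; net16 = True

net1 = x1 AND x3 = False AND False = False
net2 = net1 XNOR x2 = False XNOR True = False
net3 = NOT net2 = NOT False = True
net4 = x4 AND net3 AND net1 = False AND True AND False = False
net5 = NOT net4 = NOT False = True
net6 = net4 AND x3 = False AND False = False
net8 = net2 NOR net6 = False NOR False = True
net9 = net1 AND net4 = False AND False = False
net10 = net9 NOR net3 = False NOR True = False
net13 = net8 OR net10 = True OR False = True
net16 = net13 AND net5 = True AND True = True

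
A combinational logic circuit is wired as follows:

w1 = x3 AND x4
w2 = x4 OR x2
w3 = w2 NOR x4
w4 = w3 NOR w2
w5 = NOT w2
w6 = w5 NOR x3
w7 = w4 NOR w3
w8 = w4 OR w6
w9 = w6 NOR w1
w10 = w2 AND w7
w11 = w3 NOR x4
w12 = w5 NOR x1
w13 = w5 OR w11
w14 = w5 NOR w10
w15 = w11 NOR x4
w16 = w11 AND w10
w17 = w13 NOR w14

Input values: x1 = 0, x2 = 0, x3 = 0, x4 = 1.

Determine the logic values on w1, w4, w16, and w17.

w1 = 0; w4 = 0; w16 = 0; w17 = 1

w1 = x3 AND x4 = 0 AND 1 = 0
w2 = x4 OR x2 = 1 OR 0 = 1
w3 = w2 NOR x4 = 1 NOR 1 = 0
w4 = w3 NOR w2 = 0 NOR 1 = 0
w5 = NOT w2 = NOT 1 = 0
w7 = w4 NOR w3 = 0 NOR 0 = 1
w10 = w2 AND w7 = 1 AND 1 = 1
w11 = w3 NOR x4 = 0 NOR 1 = 0
w13 = w5 OR w11 = 0 OR 0 = 0
w14 = w5 NOR w10 = 0 NOR 1 = 0
w16 = w11 AND w10 = 0 AND 1 = 0
w17 = w13 NOR w14 = 0 NOR 0 = 1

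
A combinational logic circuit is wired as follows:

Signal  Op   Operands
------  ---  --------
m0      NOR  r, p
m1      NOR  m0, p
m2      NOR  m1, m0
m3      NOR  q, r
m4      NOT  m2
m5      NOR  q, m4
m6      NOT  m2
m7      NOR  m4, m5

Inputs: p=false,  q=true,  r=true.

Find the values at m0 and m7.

m0 = false  m7 = false

m0 = r NOR p = true NOR false = false
m1 = m0 NOR p = false NOR false = true
m2 = m1 NOR m0 = true NOR false = false
m4 = NOT m2 = NOT false = true
m5 = q NOR m4 = true NOR true = false
m7 = m4 NOR m5 = true NOR false = false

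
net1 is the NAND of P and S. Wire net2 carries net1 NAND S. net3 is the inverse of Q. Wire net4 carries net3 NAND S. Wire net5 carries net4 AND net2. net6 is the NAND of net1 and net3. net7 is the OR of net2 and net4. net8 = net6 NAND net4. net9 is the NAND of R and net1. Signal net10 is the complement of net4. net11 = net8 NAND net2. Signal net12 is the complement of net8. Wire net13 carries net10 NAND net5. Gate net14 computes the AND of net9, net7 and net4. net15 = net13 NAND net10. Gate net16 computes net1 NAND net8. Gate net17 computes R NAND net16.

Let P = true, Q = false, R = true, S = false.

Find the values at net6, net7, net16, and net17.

net6 = false, net7 = true, net16 = false, net17 = true

net1 = P NAND S = true NAND false = true
net2 = net1 NAND S = true NAND false = true
net3 = NOT Q = NOT false = true
net4 = net3 NAND S = true NAND false = true
net6 = net1 NAND net3 = true NAND true = false
net7 = net2 OR net4 = true OR true = true
net8 = net6 NAND net4 = false NAND true = true
net16 = net1 NAND net8 = true NAND true = false
net17 = R NAND net16 = true NAND false = true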